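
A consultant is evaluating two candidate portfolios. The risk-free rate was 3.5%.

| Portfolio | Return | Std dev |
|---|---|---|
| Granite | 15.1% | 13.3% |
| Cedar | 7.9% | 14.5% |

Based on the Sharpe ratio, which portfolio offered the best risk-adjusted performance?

Granite

Granite: Sharpe ratio = (15.1% − 3.5%) / 13.3% = 0.872
Cedar: Sharpe ratio = (7.9% − 3.5%) / 14.5% = 0.303
Highest: Granite (0.872).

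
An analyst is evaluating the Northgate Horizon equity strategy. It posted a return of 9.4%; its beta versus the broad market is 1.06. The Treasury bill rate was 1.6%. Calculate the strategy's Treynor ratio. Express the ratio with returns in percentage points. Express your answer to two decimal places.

Treynor = (Rp − Rf) / β = (9.4% − 1.6%) / 1.06 = 7.80 / 1.06 = 7.3585

7.36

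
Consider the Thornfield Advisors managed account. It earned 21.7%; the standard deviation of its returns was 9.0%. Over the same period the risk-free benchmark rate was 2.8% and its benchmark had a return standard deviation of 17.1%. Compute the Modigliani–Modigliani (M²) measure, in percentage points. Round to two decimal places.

Sharpe = (Rp − Rf) / σp = (21.7% − 2.8%) / 9.0% = 2.1000
M² = Rf + Sharpe × σm = 2.8% + 2.1000 × 17.1% = 38.7100%

38.71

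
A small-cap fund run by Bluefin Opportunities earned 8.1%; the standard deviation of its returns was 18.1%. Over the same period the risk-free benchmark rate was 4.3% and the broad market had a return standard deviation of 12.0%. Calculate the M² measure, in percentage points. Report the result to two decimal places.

6.82

Sharpe = (Rp − Rf) / σp = (8.1% − 4.3%) / 18.1% = 0.2099
M² = Rf + Sharpe × σm = 4.3% + 0.2099 × 12.0% = 6.8188%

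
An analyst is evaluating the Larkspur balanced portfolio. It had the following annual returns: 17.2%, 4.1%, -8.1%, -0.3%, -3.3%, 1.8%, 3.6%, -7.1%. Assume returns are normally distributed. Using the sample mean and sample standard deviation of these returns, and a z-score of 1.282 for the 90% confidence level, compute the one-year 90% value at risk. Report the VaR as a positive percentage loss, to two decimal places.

9.27

r̄ = (17.2 + 4.1 − 8.1 − 0.3 − 3.3 + 1.8 + 3.6 − 7.1) / 8 = 0.9875%
Sample σ = √[Σ(r − r̄)² / 7] = √[448.0488 / 7] = √64.0070 = 8.0004%
VaR = −(r̄ − z·σ) = −(0.9875 − 1.282 × 8.0004) = −(-9.2690) = 9.2690%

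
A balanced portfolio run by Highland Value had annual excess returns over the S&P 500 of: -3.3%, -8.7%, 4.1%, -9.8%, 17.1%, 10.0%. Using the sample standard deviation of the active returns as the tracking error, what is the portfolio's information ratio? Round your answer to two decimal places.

μ = (-3.3 − 8.7 + 4.1 − 9.8 + 17.1 + 10) / 6 = 9.40 / 6 = 1.5667%
Sample σ = √[Σ(r − μ)² / 5] = √[577.1133 / 5] = √115.4227 = 10.7435%
IR = μ / tracking error = 1.5667 / 10.7435 = 0.1458

0.15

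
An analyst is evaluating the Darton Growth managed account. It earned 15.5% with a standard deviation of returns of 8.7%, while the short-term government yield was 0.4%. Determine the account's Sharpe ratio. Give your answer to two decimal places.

1.74

Sharpe = (Rp − Rf) / σp = (15.5% − 0.4%) / 8.7% = 15.10% / 8.7% = 1.7356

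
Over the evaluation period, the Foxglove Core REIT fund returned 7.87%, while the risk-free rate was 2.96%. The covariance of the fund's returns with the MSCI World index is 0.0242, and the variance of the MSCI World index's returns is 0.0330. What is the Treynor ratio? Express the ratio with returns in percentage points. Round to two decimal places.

6.70

β = Cov / Var = 0.0242 / 0.0330 = 0.7333
Treynor = (Rp − Rf) / β = (7.87% − 2.96%) / 0.7333 = 4.91 / 0.7333 = 6.6958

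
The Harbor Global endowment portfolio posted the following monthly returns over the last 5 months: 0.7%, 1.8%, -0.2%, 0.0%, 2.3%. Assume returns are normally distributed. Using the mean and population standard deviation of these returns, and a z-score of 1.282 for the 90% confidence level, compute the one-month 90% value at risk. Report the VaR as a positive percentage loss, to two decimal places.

μ = (0.7 + 1.8 − 0.2 + 0 + 2.3) / 5 = 4.60 / 5 = 0.9200%
Population σ = √[Σ(r − μ)² / 5] = √[4.8280 / 5] = √0.9656 = 0.9826%
VaR = −(μ − z·σ) = −(0.9200 − 1.282 × 0.9826) = −(-0.3397) = 0.3397%

0.34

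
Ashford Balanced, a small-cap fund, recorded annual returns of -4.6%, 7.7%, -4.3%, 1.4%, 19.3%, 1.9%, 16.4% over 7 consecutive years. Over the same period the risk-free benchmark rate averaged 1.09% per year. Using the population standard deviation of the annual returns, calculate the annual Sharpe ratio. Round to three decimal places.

0.490

Mean return r̄ = 37.80 / 7 = 5.4000%
Σ(r − r̄)² = 541.8400; population σ = √(541.8400/7) = 8.7981%
Sharpe = (r̄ − rf) / σ = (5.4000 − 1.09) / 8.7981 = 4.3100 / 8.7981 = 0.4899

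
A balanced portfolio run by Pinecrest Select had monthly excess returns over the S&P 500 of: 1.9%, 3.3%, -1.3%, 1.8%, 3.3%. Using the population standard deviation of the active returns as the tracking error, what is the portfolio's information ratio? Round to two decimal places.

1.07

μ = (1.9 + 3.3 − 1.3 + 1.8 + 3.3) / 5 = 1.8000%
Σ(r − μ)² = 14.1200; population σ = √(14.1200/5) = 1.6805%
IR = μ / tracking error = 1.8000 / 1.6805 = 1.0711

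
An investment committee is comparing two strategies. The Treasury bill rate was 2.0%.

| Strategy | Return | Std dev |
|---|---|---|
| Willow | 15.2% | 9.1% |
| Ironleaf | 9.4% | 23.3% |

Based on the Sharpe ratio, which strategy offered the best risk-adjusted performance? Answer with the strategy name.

Willow

Willow: Sharpe ratio = (15.2% − 2.0%) / 9.1% = 1.451
Ironleaf: Sharpe ratio = (9.4% − 2.0%) / 23.3% = 0.318
Highest: Willow (1.451).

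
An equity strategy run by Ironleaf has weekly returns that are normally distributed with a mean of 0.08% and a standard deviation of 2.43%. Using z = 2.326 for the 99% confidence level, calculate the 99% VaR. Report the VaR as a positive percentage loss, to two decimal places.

VaR (as % loss) = −(μ − z·σ) = −(0.08% − 2.326 × 2.43%) = −(-5.57218%) = 5.57218%

5.57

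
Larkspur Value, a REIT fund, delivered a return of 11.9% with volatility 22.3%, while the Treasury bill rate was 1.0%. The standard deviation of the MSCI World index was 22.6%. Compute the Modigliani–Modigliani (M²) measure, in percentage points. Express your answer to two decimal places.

12.05

Sharpe = (Rp − Rf) / σp = (11.9% − 1.0%) / 22.3% = 0.4888
M² = Rf + Sharpe × σm = 1.0% + 0.4888 × 22.6% = 12.0469%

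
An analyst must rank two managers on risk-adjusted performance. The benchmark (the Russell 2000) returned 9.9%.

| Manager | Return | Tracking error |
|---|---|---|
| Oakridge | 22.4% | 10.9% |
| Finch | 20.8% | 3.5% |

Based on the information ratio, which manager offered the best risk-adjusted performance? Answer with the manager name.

Oakridge: IR = (22.4% − 9.9%) / 10.9% = 1.147
Finch: IR = (20.8% − 9.9%) / 3.5% = 3.114
Highest: Finch (3.114).

Finch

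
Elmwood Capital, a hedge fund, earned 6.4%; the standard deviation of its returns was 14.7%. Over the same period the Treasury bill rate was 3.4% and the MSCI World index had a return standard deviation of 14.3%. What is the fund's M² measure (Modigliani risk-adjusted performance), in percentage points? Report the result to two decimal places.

6.32

Sharpe = (Rp − Rf) / σp = (6.4% − 3.4%) / 14.7% = 0.2041
M² = Rf + Sharpe × σm = 3.4% + 0.2041 × 14.3% = 6.3186%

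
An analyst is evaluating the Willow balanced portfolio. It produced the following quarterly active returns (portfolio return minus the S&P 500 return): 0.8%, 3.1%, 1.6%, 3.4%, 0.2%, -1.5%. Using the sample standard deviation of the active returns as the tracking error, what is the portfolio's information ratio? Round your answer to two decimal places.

μ = (0.8 + 3.1 + 1.6 + 3.4 + 0.2 − 1.5) / 6 = 1.2667%
Sample std dev = √[17.0333 / 5] = 1.8457%
IR = μ / tracking error = 1.2667 / 1.8457 = 0.6863

0.69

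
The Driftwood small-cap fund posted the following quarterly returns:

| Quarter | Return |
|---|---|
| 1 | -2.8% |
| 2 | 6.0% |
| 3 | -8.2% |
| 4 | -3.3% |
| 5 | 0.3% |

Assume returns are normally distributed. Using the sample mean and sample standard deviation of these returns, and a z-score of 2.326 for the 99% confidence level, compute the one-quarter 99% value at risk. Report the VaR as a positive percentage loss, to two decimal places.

13.76

r̄ = (-2.8 + 6 − 8.2 − 3.3 + 0.3) / 5 = -1.6000%
Σ(r − r̄)² = 109.2600; sample σ = √(109.2600/4) = 5.2264%
VaR = −(r̄ − z·σ) = −(-1.6000 − 2.326 × 5.2264) = −(-13.7566) = 13.7566%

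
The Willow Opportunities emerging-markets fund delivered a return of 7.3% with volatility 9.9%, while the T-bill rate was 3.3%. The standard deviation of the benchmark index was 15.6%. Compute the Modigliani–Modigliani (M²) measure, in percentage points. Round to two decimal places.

Sharpe = (Rp − Rf) / σp = (7.3% − 3.3%) / 9.9% = 0.4040
M² = Rf + Sharpe × σm = 3.3% + 0.4040 × 15.6% = 9.6024%

9.60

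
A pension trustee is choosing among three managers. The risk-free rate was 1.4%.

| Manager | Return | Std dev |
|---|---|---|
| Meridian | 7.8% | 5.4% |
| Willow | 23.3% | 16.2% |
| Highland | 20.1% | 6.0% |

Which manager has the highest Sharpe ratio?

Highland

Meridian: Sharpe ratio = (7.8% − 1.4%) / 5.4% = 1.185
Willow: Sharpe ratio = (23.3% − 1.4%) / 16.2% = 1.352
Highland: Sharpe ratio = (20.1% − 1.4%) / 6.0% = 3.117
Highest: Highland (3.117).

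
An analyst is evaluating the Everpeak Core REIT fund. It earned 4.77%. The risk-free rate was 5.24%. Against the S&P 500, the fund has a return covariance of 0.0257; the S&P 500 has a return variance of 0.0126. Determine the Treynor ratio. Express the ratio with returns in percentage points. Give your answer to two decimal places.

β = Cov / Var = 0.0257 / 0.0126 = 2.0397
Treynor = (Rp − Rf) / β = (4.77% − 5.24%) / 2.0397 = -0.47 / 2.0397 = -0.2304

-0.23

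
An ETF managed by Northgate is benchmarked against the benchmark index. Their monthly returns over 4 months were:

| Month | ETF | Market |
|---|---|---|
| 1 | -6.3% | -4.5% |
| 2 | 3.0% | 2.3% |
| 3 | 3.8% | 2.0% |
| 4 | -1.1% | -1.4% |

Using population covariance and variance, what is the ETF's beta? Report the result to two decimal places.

r̄p = -0.1500%,  r̄m = -0.4000%
Cov = Σ(rp − r̄p)(rm − r̄m) / 4 = 11.0375
Var(rm) = Σ(rm − r̄m)² / 4 = 7.7150
β = Cov / Var = 11.0375 / 7.7150 = 1.4307

1.43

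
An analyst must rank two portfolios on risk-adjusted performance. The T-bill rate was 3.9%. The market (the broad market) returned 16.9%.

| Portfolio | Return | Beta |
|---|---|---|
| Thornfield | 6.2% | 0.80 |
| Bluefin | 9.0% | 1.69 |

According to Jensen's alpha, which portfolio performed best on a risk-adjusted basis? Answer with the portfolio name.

Thornfield

Thornfield: α = 6.2% − [3.9% + 0.80 × (16.9% − 3.9%)] = -8.100
Bluefin: α = 9.0% − [3.9% + 1.69 × (16.9% − 3.9%)] = -16.870
Highest: Thornfield (-8.100).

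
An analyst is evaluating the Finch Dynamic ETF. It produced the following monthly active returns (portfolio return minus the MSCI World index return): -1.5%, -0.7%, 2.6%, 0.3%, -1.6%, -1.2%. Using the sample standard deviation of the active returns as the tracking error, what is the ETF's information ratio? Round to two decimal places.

-0.22

Mean return r̄ = -2.10 / 6 = -0.3500%
Sample σ = √[Σ(r − r̄)² / 5] = √[12.8550 / 5] = √2.5710 = 1.6034%
IR = r̄ / tracking error = -0.3500 / 1.6034 = -0.2183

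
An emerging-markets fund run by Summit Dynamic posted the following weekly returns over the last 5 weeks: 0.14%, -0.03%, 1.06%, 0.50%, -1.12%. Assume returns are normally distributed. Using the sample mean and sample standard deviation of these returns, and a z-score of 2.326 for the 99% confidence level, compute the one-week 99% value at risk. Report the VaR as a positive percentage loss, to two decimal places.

1.76

r̄ = (0.14 − 0.03 + 1.06 + 0.5 − 1.12) / 5 = 0.1100%
Sample std dev = √[2.5880 / 4] = 0.8044%
VaR = −(r̄ − z·σ) = −(0.1100 − 2.326 × 0.8044) = −(-1.7610) = 1.7610%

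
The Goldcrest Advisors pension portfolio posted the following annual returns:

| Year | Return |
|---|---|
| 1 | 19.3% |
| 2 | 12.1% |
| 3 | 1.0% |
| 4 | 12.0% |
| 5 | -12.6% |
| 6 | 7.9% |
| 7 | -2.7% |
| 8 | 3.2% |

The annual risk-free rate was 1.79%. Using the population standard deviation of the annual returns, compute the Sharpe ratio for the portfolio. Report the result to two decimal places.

0.35

r̄ = (19.3 + 12.1 + 1 + 12 − 12.6 + 7.9 − 2.7 + 3.2) / 8 = 40.20 / 8 = 5.0250%
Σ(r − r̄)² = (19.3 − 5.0250)² + (12.1 − 5.0250)² + (1 − 5.0250)² + … = 700.5950
σ = √[700.5950 / 8] = 9.3581%
Sharpe = (r̄ − rf) / σ = (5.0250 − 1.79) / 9.3581 = 3.2350 / 9.3581 = 0.3457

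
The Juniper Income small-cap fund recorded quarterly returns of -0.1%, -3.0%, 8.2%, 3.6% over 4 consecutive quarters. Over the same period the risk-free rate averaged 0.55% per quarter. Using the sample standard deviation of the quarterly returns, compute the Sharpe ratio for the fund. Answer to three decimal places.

0.336

r̄ = (-0.1 − 3 + 8.2 + 3.6) / 4 = 8.70 / 4 = 2.1750%
Σ(r − r̄)² = 70.2875; sample σ = √(70.2875/3) = 4.8404%
Sharpe = (r̄ − rf) / σ = (2.1750 − 0.55) / 4.8404 = 1.6250 / 4.8404 = 0.3357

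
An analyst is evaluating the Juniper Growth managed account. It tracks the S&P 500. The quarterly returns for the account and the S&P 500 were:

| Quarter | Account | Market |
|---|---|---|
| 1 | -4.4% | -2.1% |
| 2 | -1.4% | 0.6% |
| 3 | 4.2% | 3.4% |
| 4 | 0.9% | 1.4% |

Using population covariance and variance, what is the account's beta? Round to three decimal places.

1.575

r̄p = -0.1750%,  r̄m = 0.8250%
Cov = Σ(rp − r̄p)(rm − r̄m) / 4 = 6.1294
Var(rm) = Σ(rm − r̄m)² / 4 = 3.8919
β = Cov / Var = 6.1294 / 3.8919 = 1.5749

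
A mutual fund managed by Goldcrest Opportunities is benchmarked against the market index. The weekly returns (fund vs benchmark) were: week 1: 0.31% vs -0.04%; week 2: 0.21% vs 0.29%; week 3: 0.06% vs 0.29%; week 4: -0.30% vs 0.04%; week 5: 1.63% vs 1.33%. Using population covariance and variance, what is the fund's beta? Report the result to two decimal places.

r̄p = 0.3820%,  r̄m = 0.3820%
Cov = Σ(rp − r̄p)(rm − r̄m) / 5 = 0.2984
Var(rm) = Σ(rm − r̄m)² / 5 = 0.2421
β = Cov / Var = 0.2984 / 0.2421 = 1.2325

1.23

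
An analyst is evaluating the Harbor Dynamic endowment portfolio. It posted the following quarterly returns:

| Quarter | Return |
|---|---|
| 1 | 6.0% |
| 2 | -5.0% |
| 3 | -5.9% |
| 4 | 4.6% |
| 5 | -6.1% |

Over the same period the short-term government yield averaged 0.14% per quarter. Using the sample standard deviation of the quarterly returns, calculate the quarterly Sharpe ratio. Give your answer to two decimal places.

r̄ = (6 − 5 − 5.9 + 4.6 − 6.1) / 5 = -6.40 / 5 = -1.2800%
Sample std dev = √[145.9880 / 4] = 6.0413%
Sharpe = (r̄ − rf) / σ = (-1.2800 − 0.14) / 6.0413 = -1.4200 / 6.0413 = -0.2350

-0.24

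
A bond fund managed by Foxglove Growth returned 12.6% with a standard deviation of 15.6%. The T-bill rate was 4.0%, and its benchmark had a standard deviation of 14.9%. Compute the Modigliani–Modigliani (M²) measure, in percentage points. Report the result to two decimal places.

12.21

Sharpe = (Rp − Rf) / σp = (12.6% − 4.0%) / 15.6% = 0.5513
M² = Rf + Sharpe × σm = 4.0% + 0.5513 × 14.9% = 12.2144%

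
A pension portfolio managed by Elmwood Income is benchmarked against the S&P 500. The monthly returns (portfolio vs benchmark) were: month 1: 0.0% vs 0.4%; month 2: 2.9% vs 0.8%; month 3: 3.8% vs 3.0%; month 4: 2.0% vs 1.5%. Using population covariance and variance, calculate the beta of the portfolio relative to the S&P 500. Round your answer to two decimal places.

r̄p = 2.1750%,  r̄m = 1.4250%
Cov = Σ(rp − r̄p)(rm − r̄m) / 4 = 1.0806
Var(rm) = Σ(rm − r̄m)² / 4 = 0.9819
β = Cov / Var = 1.0806 / 0.9819 = 1.1005

1.10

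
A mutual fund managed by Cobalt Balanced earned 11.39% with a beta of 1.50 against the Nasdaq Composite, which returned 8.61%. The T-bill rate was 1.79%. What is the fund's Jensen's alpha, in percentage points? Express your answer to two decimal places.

-0.63

CAPM expected return = Rf + β(Rm − Rf) = 1.79% + 1.50 × (8.61% − 1.79%) = 1.79 + 1.50 × 6.82 = 12.0200%
Jensen's α = Rp − E[R] = 11.39% − 12.0200% = -0.6300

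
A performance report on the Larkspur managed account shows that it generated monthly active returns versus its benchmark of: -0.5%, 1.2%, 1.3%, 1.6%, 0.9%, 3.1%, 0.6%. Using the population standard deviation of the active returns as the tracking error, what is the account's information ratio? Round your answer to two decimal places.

1.16

r̄ = (-0.5 + 1.2 + 1.3 + 1.6 + 0.9 + 3.1 + 0.6) / 7 = 1.1714%
Σ(r − r̄)² = (-0.5 − 1.1714)² + (1.2 − 1.1714)² + (1.3 − 1.1714)² + … = 7.1143
population σ = √(7.1143 / 7) = √1.0163 = 1.0081%
IR = r̄ / tracking error = 1.1714 / 1.0081 = 1.1620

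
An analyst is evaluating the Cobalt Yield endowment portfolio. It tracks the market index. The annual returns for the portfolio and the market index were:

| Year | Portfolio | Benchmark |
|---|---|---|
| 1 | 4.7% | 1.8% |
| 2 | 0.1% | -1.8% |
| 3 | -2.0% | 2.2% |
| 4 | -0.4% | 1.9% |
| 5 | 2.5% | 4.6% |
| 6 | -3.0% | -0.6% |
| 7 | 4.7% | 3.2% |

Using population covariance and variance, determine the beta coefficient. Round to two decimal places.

r̄p = 0.9429%,  r̄m = 1.6143%
Cov = Σ(rp − r̄p)(rm − r̄m) / 7 = 2.9722
Var(rm) = Σ(rm − r̄m)² / 7 = 4.0641
β = Cov / Var = 2.9722 / 4.0641 = 0.7313

0.73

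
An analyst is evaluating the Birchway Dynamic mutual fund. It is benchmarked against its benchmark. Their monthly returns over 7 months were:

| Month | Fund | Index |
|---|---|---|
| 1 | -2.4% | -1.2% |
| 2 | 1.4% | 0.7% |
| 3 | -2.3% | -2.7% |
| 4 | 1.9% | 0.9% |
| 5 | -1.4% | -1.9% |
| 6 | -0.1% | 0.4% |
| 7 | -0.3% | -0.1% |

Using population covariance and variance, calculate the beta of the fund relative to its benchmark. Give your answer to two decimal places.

r̄p = -0.4571%,  r̄m = -0.5571%
Cov = Σ(rp − r̄p)(rm − r̄m) / 7 = 1.8067
Var(rm) = Σ(rm − r̄m)² / 7 = 1.6624
β = Cov / Var = 1.8067 / 1.6624 = 1.0868

1.09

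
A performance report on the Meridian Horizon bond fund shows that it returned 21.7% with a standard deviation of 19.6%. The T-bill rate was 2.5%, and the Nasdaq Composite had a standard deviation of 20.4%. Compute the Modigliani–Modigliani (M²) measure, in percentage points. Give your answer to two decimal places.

Sharpe = (Rp − Rf) / σp = (21.7% − 2.5%) / 19.6% = 0.9796
M² = Rf + Sharpe × σm = 2.5% + 0.9796 × 20.4% = 22.4838%

22.48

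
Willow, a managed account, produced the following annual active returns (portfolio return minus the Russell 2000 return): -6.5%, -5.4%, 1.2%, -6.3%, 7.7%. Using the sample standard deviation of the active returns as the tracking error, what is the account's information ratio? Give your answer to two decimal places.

-0.30

μ = (-6.5 − 5.4 + 1.2 − 6.3 + 7.7) / 5 = -1.8600%
Σ(r − μ)² = 154.5320; sample σ = √(154.5320/4) = 6.2155%
IR = μ / tracking error = -1.8600 / 6.2155 = -0.2993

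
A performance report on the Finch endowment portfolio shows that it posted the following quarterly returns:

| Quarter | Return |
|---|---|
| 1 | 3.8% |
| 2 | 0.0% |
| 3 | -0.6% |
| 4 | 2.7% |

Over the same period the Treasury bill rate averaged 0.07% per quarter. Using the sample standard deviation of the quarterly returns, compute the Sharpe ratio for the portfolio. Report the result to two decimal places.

0.67

r̄ = (3.8 + 0 − 0.6 + 2.7) / 4 = 5.90 / 4 = 1.4750%
Σ(r − r̄)² = 13.3875; sample σ = √(13.3875/3) = 2.1125%
Sharpe = (r̄ − rf) / σ = (1.4750 − 0.07) / 2.1125 = 1.4050 / 2.1125 = 0.6651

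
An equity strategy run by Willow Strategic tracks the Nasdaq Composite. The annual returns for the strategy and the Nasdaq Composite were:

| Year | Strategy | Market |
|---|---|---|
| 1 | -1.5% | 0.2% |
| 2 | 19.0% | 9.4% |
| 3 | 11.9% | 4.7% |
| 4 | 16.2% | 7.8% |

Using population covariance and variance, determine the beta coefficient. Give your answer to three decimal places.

r̄p = 11.4000%,  r̄m = 5.5250%
Cov = Σ(rp − r̄p)(rm − r̄m) / 4 = 27.1625
Var(rm) = Σ(rm − r̄m)² / 4 = 12.3069
β = Cov / Var = 27.1625 / 12.3069 = 2.2071

2.207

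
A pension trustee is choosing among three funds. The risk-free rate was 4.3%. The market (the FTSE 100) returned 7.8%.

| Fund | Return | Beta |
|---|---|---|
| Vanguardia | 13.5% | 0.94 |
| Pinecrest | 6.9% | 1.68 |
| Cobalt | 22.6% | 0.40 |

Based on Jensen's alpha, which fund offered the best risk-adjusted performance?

Vanguardia: α = 13.5% − [4.3% + 0.94 × (7.8% − 4.3%)] = 5.910
Pinecrest: α = 6.9% − [4.3% + 1.68 × (7.8% − 4.3%)] = -3.280
Cobalt: α = 22.6% − [4.3% + 0.40 × (7.8% − 4.3%)] = 16.900
Highest: Cobalt (16.900).

Cobalt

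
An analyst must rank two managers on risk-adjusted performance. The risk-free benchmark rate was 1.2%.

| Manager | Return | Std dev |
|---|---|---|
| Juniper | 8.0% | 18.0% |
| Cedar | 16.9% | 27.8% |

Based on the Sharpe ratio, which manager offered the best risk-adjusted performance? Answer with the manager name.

Cedar

Juniper: Sharpe ratio = (8.0% − 1.2%) / 18.0% = 0.378
Cedar: Sharpe ratio = (16.9% − 1.2%) / 27.8% = 0.565
Highest: Cedar (0.565).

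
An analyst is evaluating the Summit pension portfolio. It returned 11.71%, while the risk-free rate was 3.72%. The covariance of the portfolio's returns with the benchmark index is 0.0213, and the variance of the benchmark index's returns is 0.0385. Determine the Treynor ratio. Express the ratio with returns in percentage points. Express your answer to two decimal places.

14.44

β = Cov / Var = 0.0213 / 0.0385 = 0.5532
Treynor = (Rp − Rf) / β = (11.71% − 3.72%) / 0.5532 = 7.99 / 0.5532 = 14.4432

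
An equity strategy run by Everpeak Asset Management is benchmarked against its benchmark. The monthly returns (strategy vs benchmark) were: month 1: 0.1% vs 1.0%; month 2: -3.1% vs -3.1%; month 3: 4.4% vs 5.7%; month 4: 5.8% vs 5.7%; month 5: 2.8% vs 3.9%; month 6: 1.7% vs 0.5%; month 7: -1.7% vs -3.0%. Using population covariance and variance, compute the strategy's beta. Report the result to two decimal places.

r̄p = 1.4286%,  r̄m = 1.5286%
Cov = Σ(rp − r̄p)(rm − r̄m) / 7 = 9.9192
Var(rm) = Σ(rm − r̄m)² / 7 = 11.9563
β = Cov / Var = 9.9192 / 11.9563 = 0.8296

0.83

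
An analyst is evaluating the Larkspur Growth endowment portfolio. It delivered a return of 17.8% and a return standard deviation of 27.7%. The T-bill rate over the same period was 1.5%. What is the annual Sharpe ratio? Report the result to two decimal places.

0.59

Sharpe = (Rp − Rf) / σp = (17.8% − 1.5%) / 27.7% = 16.30% / 27.7% = 0.5884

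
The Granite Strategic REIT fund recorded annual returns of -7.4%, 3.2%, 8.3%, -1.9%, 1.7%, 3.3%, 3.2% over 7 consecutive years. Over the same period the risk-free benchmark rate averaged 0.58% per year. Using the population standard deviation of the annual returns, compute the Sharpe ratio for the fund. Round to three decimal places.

μ = (-7.4 + 3.2 + 8.3 − 1.9 + 1.7 + 3.3 + 3.2) / 7 = 1.4857%
Population σ = √[Σ(r − μ)² / 7] = √[146.0686 / 7] = √20.8669 = 4.5680%
Sharpe = (μ − rf) / σ = (1.4857 − 0.58) / 4.5680 = 0.9057 / 4.5680 = 0.1983

0.198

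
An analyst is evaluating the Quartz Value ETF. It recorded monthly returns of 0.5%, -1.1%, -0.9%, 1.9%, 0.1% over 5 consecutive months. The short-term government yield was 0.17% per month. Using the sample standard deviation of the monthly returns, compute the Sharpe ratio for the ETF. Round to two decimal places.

-0.06

r̄ = (0.5 − 1.1 − 0.9 + 1.9 + 0.1) / 5 = 0.50 / 5 = 0.1000%
Σ(r − r̄)² = (0.5 − 0.1000)² + (-1.1 − 0.1000)² + … = 5.8400
sample σ = √(5.8400 / 4) = √1.4600 = 1.2083%
Sharpe = (r̄ − rf) / σ = (0.1000 − 0.17) / 1.2083 = -0.0700 / 1.2083 = -0.0579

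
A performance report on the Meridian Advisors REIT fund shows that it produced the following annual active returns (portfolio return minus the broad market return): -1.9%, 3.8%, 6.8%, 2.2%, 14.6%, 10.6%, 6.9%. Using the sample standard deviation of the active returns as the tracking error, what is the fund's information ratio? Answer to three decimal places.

Mean return μ = 43.00 / 7 = 6.1429%
Sample std dev = √[178.1171 / 6] = 5.4485%
IR = μ / tracking error = 6.1429 / 5.4485 = 1.1274

1.127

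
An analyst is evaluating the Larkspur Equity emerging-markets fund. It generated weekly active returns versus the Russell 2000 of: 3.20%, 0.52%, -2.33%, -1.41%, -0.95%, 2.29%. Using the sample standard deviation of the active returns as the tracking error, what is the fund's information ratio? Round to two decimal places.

Mean return μ = 1.320 / 6 = 0.2200%
Σ(r − μ)² = (3.2 − 0.2200)² + (0.52 − 0.2200)² + (-2.33 − 0.2200)² + … = 23.7836
sample σ = √(23.7836 / 5) = √4.7567 = 2.1810%
IR = μ / tracking error = 0.2200 / 2.1810 = 0.1009

0.10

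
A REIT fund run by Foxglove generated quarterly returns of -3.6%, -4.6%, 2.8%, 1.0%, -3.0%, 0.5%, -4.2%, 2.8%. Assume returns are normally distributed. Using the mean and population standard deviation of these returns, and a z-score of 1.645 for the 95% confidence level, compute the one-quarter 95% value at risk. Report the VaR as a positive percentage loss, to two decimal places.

μ = (-3.6 − 4.6 + 2.8 + 1 − 3 + 0.5 − 4.2 + 2.8) / 8 = -1.0375%
Population std dev = √[69.0788 / 8] = 2.9385%
VaR = −(μ − z·σ) = −(-1.0375 − 1.645 × 2.9385) = −(-5.8713) = 5.8713%

5.87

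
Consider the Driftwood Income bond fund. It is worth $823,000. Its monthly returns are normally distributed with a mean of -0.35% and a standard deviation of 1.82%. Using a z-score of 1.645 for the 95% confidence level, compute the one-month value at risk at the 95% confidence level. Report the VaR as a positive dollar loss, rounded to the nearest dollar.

Return at the 95% tail: μ − z·σ = -0.35% − 1.645 × 1.82% = -0.35 − 2.9939 = -3.3439%
VaR = −(-3.3439%) × $823,000 = 3.3439% × $823,000 = $27,520

$27,520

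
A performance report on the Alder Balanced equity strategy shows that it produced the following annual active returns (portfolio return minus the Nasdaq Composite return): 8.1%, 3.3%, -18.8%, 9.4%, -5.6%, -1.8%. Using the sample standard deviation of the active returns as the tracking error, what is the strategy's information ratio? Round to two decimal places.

r̄ = (8.1 + 3.3 − 18.8 + 9.4 − 5.6 − 1.8) / 6 = -0.9000%
Σ(r − r̄)² = (8.1 − (-0.9000))² + (3.3 − (-0.9000))² + … = 548.0400
sample σ = √(548.0400 / 5) = √109.6080 = 10.4694%
IR = r̄ / tracking error = -0.9000 / 10.4694 = -0.0860

-0.09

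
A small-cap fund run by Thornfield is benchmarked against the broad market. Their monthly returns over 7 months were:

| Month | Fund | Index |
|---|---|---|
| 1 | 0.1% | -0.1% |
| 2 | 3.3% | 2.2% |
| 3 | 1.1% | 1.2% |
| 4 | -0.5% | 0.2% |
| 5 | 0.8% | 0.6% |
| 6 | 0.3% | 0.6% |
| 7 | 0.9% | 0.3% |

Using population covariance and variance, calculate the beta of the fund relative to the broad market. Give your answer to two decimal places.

1.43

r̄p = 0.8571%,  r̄m = 0.7143%
Cov = Σ(rp − r̄p)(rm − r̄m) / 7 = 0.7306
Var(rm) = Σ(rm − r̄m)² / 7 = 0.5098
β = Cov / Var = 0.7306 / 0.5098 = 1.4331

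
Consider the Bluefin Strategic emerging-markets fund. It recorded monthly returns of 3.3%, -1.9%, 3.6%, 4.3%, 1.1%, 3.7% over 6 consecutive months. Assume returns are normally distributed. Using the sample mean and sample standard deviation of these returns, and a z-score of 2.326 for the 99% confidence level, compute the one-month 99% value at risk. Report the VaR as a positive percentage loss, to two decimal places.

3.13

μ = (3.3 − 1.9 + 3.6 + 4.3 + 1.1 + 3.7) / 6 = 2.3500%
Σ(r − μ)² = (3.3 − 2.3500)² + (-1.9 − 2.3500)² + (3.6 − 2.3500)² + … = 27.7150
σ = √[27.7150 / 5] = 2.3544%
VaR = −(μ − z·σ) = −(2.3500 − 2.326 × 2.3544) = −(-3.1263) = 3.1263%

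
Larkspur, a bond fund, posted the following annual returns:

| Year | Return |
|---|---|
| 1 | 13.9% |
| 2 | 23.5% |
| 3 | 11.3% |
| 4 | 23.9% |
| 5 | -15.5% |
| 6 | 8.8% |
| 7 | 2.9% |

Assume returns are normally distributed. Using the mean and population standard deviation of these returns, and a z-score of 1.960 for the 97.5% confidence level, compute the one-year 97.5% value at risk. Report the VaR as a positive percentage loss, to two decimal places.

μ = (13.9 + 23.5 + 11.3 + 23.9 − 15.5 + 8.8 + 2.9) / 7 = 68.80 / 7 = 9.8286%
Population σ = √[Σ(r − μ)² / 7] = √[1094.2543 / 7] = √156.3220 = 12.5029%
VaR = −(μ − z·σ) = −(9.8286 − 1.960 × 12.5029) = −(-14.6771) = 14.6771%

14.68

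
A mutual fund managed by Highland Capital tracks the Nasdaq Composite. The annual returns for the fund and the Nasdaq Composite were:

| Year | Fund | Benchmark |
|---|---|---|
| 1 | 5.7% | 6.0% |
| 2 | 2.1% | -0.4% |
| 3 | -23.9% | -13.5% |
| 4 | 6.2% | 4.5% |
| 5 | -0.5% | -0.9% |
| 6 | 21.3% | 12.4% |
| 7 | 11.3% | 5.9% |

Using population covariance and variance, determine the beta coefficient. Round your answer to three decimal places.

1.677

r̄p = 3.1714%,  r̄m = 2.0000%
Cov = Σ(rp − r̄p)(rm − r̄m) / 7 = 95.8214
Var(rm) = Σ(rm − r̄m)² / 7 = 57.1486
β = Cov / Var = 95.8214 / 57.1486 = 1.6767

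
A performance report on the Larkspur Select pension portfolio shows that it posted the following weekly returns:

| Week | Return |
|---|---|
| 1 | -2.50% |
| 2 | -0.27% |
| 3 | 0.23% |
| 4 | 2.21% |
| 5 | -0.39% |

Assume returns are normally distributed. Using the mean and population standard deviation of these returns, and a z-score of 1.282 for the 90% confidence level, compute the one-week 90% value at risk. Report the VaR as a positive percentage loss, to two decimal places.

2.07

Mean return r̄ = -0.720 / 5 = -0.1440%
Σ(r − r̄)² = (-2.5 − (-0.1440))² + (-0.27 − (-0.1440))² + … = 11.3083
population σ = √(11.3083 / 5) = √2.2617 = 1.5039%
VaR = −(r̄ − z·σ) = −(-0.1440 − 1.282 × 1.5039) = −(-2.0720) = 2.0720%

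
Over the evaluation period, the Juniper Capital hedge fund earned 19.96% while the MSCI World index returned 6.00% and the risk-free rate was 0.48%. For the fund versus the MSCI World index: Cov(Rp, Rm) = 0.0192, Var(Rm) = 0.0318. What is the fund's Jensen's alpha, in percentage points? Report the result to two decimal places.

16.15

β = Cov / Var = 0.0192 / 0.0318 = 0.6038
E[R] = Rf + β(Rm − Rf) = 0.48% + 0.6038 × (6.00% − 0.48%) = 3.8130%
α = Rp − E[R] = 19.96% − 3.8130% = 16.1470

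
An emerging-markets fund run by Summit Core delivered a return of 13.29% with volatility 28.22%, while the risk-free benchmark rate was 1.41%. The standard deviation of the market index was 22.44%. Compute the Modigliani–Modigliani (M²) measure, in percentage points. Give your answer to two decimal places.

10.86

Sharpe = (Rp − Rf) / σp = (13.29% − 1.41%) / 28.22% = 0.4210
M² = Rf + Sharpe × σm = 1.41% + 0.4210 × 22.44% = 10.8572%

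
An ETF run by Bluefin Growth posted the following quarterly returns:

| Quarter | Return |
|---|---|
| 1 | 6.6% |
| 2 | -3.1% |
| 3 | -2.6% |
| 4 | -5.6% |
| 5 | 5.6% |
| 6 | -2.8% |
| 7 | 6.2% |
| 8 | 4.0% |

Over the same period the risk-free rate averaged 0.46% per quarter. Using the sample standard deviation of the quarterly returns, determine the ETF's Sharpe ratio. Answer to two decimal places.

0.12

r̄ = (6.6 − 3.1 − 2.6 − 5.6 + 5.6 − 2.8 + 6.2 + 4) / 8 = 1.0375%
Σ(r − r̄)² = (6.6 − 1.0375)² + (-3.1 − 1.0375)² + (-2.6 − 1.0375)² + … = 176.3188
sample σ = √(176.3188 / 7) = √25.1884 = 5.0188%
Sharpe = (r̄ − rf) / σ = (1.0375 − 0.46) / 5.0188 = 0.5775 / 5.0188 = 0.1151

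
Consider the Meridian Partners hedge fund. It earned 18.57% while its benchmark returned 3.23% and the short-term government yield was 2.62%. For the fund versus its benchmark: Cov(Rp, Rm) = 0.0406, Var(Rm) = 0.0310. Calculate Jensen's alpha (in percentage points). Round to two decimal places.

β = Cov / Var = 0.0406 / 0.0310 = 1.3097
E[R] = Rf + β(Rm − Rf) = 2.62% + 1.3097 × (3.23% − 2.62%) = 3.4189%
α = Rp − E[R] = 18.57% − 3.4189% = 15.1511

15.15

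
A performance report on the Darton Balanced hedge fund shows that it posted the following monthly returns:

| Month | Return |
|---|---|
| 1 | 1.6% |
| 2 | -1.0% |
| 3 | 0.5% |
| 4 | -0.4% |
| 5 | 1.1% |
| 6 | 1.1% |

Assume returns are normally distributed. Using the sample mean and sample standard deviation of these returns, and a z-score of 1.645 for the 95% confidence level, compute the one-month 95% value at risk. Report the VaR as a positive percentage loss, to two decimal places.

Mean return r̄ = 2.90 / 6 = 0.4833%
Σ(r − r̄)² = (1.6 − 0.4833)² + (-1 − 0.4833)² + … = 4.9883
sample σ = √(4.9883 / 5) = √0.9977 = 0.9988%
VaR = −(r̄ − z·σ) = −(0.4833 − 1.645 × 0.9988) = −(-1.1597) = 1.1597%

1.16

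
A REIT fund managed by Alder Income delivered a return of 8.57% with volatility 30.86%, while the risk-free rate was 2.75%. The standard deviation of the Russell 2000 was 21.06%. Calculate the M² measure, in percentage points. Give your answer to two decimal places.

Sharpe = (Rp − Rf) / σp = (8.57% − 2.75%) / 30.86% = 0.1886
M² = Rf + Sharpe × σm = 2.75% + 0.1886 × 21.06% = 6.7219%

6.72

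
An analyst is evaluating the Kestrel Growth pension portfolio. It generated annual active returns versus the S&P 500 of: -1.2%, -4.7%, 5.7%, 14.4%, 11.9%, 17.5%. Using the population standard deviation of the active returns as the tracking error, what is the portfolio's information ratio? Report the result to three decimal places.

Mean return r̄ = 43.60 / 6 = 7.2667%
Population σ = √[Σ(r − r̄)² / 6] = √[394.4133 / 6] = √65.7356 = 8.1077%
IR = r̄ / tracking error = 7.2667 / 8.1077 = 0.8963

0.896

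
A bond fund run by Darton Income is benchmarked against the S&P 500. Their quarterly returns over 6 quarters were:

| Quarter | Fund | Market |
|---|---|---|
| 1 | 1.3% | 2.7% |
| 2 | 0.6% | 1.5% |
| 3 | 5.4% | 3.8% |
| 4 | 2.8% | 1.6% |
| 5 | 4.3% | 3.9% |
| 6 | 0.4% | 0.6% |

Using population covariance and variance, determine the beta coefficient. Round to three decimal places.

r̄p = 2.4667%,  r̄m = 2.3500%
Cov = Σ(rp − r̄p)(rm − r̄m) / 6 = 1.9400
Var(rm) = Σ(rm − r̄m)² / 6 = 1.4958
β = Cov / Var = 1.9400 / 1.4958 = 1.2970

1.297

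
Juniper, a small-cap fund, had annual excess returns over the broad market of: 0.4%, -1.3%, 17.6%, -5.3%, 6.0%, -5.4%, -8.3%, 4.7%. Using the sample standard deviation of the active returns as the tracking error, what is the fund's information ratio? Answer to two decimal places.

r̄ = (0.4 − 1.3 + 17.6 − 5.3 + 6 − 5.4 − 8.3 + 4.7) / 8 = 1.0500%
Σ(r − r̄)² = (0.4 − 1.0500)² + (-1.3 − 1.0500)² + … = 487.0200
σ = √[487.0200 / 7] = 8.3411%
IR = r̄ / tracking error = 1.0500 / 8.3411 = 0.1259

0.13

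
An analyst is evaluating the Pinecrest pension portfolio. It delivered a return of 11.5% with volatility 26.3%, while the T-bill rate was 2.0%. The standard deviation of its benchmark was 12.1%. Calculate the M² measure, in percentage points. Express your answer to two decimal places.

Sharpe = (Rp − Rf) / σp = (11.5% − 2.0%) / 26.3% = 0.3612
M² = Rf + Sharpe × σm = 2.0% + 0.3612 × 12.1% = 6.3705%

6.37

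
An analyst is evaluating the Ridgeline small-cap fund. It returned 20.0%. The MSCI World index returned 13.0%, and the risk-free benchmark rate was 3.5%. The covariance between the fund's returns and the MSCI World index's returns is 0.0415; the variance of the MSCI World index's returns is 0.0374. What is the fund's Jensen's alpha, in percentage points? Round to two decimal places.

β = Cov / Var = 0.0415 / 0.0374 = 1.1096
E[R] = Rf + β(Rm − Rf) = 3.5% + 1.1096 × (13.0% − 3.5%) = 14.0412%
α = Rp − E[R] = 20.0% − 14.0412% = 5.9588

5.96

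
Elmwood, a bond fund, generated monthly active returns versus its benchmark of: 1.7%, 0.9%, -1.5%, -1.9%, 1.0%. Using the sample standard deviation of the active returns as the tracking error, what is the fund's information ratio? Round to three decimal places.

0.025

μ = (1.7 + 0.9 − 1.5 − 1.9 + 1) / 5 = 0.20 / 5 = 0.0400%
Sample std dev = √[10.5520 / 4] = 1.6242%
IR = μ / tracking error = 0.0400 / 1.6242 = 0.0246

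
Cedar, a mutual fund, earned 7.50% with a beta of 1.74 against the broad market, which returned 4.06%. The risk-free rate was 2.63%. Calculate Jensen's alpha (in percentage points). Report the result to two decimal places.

CAPM expected return = Rf + β(Rm − Rf) = 2.63% + 1.74 × (4.06% − 2.63%) = 2.63 + 1.74 × 1.43 = 5.1182%
Jensen's α = Rp − E[R] = 7.50% − 5.1182% = 2.3818

2.38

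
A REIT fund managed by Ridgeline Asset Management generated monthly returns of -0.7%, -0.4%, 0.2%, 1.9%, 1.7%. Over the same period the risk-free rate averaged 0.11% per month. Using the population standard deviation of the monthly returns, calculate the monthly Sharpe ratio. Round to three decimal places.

0.402

Mean return μ = 2.70 / 5 = 0.5400%
Population σ = √[Σ(r − μ)² / 5] = √[5.7320 / 5] = √1.1464 = 1.0707%
Sharpe = (μ − rf) / σ = (0.5400 − 0.11) / 1.0707 = 0.4300 / 1.0707 = 0.4016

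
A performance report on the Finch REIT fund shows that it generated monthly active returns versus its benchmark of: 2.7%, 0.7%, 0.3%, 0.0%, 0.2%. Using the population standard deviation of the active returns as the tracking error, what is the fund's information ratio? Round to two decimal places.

Mean return r̄ = 3.90 / 5 = 0.7800%
Σ(r − r̄)² = (2.7 − 0.7800)² + (0.7 − 0.7800)² + (0.3 − 0.7800)² + … = 4.8680
σ = √[4.8680 / 5] = 0.9867%
IR = r̄ / tracking error = 0.7800 / 0.9867 = 0.7905

0.79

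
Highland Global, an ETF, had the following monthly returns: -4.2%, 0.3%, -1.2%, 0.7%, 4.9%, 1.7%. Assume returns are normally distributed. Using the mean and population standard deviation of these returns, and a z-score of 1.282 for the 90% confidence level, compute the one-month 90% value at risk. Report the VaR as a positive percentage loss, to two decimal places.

3.17

μ = (-4.2 + 0.3 − 1.2 + 0.7 + 4.9 + 1.7) / 6 = 2.20 / 6 = 0.3667%
Σ(r − μ)² = (-4.2 − 0.3667)² + (0.3 − 0.3667)² + … = 45.7533
population σ = √(45.7533 / 6) = √7.6256 = 2.7614%
VaR = −(μ − z·σ) = −(0.3667 − 1.282 × 2.7614) = −(-3.1734) = 3.1734%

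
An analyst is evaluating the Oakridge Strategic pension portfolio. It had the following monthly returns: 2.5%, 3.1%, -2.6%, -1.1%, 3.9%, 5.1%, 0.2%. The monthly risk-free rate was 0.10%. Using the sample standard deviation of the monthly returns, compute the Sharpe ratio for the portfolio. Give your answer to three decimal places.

r̄ = (2.5 + 3.1 − 2.6 − 1.1 + 3.9 + 5.1 + 0.2) / 7 = 11.10 / 7 = 1.5857%
Σ(r − r̄)² = (2.5 − 1.5857)² + (3.1 − 1.5857)² + (-2.6 − 1.5857)² + … = 47.4886
σ = √[47.4886 / 6] = 2.8133%
Sharpe = (r̄ − rf) / σ = (1.5857 − 0.1) / 2.8133 = 1.4857 / 2.8133 = 0.5281

0.528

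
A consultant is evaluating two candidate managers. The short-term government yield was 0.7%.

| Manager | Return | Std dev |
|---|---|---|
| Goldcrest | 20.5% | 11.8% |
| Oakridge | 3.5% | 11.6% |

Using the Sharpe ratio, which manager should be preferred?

Goldcrest

Goldcrest: Sharpe ratio = (20.5% − 0.7%) / 11.8% = 1.678
Oakridge: Sharpe ratio = (3.5% − 0.7%) / 11.6% = 0.241
Highest: Goldcrest (1.678).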